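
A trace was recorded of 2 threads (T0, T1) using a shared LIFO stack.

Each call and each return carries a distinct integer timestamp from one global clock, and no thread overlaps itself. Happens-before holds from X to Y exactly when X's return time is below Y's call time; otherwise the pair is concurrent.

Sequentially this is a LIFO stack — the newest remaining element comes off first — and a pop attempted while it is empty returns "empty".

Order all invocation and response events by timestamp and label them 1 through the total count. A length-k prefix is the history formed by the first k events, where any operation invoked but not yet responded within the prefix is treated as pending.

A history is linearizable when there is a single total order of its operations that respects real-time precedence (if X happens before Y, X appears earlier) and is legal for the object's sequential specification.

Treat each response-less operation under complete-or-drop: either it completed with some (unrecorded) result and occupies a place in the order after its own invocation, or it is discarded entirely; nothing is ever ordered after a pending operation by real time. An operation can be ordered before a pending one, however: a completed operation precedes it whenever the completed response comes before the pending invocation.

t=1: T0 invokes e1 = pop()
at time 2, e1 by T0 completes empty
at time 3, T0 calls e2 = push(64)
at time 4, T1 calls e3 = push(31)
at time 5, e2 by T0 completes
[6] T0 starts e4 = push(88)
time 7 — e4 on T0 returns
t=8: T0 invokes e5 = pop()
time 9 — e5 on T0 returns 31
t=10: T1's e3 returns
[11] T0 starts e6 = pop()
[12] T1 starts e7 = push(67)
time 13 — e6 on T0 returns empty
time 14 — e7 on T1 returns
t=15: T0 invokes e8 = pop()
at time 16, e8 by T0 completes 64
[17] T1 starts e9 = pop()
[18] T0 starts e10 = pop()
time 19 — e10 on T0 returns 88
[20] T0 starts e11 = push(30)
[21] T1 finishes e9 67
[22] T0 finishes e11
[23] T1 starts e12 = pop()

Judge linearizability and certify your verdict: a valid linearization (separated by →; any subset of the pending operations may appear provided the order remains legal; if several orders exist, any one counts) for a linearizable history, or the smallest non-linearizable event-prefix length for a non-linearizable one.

not linearizable — minimal violating prefix: 13 events

already the first 13 events (up to e6's response at time 13) admit no linearization; the first 12 still do
every one of the 4 real-time-consistent orders over 6 completed LIFO stack ops fails the sequential spec
no escape via the 1 pending operation (e7): every completion choice fails
e.g. e1, e2, e3, e4, e5, e6 (pending dropped): illegal at step 5, since e5 pop() → 31 cannot apply there
e.g. e1, e2, e4, e3, e5, e6 (pending dropped): illegal at step 6, since e6 pop() → empty cannot apply there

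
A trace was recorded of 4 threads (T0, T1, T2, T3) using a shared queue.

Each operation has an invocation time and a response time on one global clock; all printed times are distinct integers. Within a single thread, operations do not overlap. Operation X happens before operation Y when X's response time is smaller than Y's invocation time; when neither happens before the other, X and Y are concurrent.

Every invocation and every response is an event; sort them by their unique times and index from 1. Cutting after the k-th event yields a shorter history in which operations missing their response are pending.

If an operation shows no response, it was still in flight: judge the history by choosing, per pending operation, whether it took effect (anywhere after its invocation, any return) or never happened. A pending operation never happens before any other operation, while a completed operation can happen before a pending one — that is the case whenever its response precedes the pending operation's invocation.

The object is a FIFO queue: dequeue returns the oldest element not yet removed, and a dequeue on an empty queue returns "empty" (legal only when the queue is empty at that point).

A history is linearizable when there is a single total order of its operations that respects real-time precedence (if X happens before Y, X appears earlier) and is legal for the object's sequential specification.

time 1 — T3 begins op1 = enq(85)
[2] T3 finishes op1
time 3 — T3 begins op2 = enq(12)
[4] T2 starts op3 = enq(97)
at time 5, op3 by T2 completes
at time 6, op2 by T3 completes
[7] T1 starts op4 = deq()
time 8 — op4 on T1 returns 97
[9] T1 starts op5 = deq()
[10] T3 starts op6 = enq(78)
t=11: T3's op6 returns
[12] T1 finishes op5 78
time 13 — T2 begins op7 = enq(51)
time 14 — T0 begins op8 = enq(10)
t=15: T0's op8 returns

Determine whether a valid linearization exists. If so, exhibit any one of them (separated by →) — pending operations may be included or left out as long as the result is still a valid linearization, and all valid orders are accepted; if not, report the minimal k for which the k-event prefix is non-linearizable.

prefix check: 1..7 passes, 1..8 fails once op4's time-8 response joins
no legal order exists: 2 real-time-consistent candidates over 4 completed queue operations, all rejected
one such order, op1, op2, op3, op4, breaks at step 4 where op4 deq() → 97 is illegal
one such order, op1, op3, op2, op4, breaks at step 4 where op4 deq() → 97 is illegal

not linearizable — minimal violating prefix: 8 events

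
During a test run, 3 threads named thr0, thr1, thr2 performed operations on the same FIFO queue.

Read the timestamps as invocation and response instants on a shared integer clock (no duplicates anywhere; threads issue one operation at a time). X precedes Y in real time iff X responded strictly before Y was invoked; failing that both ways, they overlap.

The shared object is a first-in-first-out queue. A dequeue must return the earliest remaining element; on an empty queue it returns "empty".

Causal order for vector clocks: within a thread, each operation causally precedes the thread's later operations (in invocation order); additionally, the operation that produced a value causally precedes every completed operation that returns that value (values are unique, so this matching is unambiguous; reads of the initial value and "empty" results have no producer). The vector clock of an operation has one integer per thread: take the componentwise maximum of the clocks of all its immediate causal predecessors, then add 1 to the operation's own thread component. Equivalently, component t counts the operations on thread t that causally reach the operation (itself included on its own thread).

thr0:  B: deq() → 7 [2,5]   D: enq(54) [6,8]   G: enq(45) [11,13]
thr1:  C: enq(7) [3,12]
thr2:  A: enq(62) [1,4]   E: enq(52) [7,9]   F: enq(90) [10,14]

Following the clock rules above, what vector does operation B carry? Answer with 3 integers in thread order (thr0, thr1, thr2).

(1, 1, 0)

no predecessors for A (invoked 1): thr2 increments from zero → (0, 0, 1)
no predecessors for C (invoked 3): thr1 increments from zero → (0, 1, 0)
merge at E (invoked 7): VC(A)=(0, 0, 1), own-thread bump on thr2 → (0, 0, 2)
merge at B (invoked 2): VC(C)=(0, 1, 0), own-thread bump on thr0 → (1, 1, 0)
merge at F (invoked 10): VC(E)=(0, 0, 2), own-thread bump on thr2 → (0, 0, 3)
merge at D (invoked 6): VC(B)=(1, 1, 0), own-thread bump on thr0 → (2, 1, 0)
merge at G (invoked 11): VC(D)=(2, 1, 0), own-thread bump on thr0 → (3, 1, 0)
target: VC(B) = (1, 1, 0)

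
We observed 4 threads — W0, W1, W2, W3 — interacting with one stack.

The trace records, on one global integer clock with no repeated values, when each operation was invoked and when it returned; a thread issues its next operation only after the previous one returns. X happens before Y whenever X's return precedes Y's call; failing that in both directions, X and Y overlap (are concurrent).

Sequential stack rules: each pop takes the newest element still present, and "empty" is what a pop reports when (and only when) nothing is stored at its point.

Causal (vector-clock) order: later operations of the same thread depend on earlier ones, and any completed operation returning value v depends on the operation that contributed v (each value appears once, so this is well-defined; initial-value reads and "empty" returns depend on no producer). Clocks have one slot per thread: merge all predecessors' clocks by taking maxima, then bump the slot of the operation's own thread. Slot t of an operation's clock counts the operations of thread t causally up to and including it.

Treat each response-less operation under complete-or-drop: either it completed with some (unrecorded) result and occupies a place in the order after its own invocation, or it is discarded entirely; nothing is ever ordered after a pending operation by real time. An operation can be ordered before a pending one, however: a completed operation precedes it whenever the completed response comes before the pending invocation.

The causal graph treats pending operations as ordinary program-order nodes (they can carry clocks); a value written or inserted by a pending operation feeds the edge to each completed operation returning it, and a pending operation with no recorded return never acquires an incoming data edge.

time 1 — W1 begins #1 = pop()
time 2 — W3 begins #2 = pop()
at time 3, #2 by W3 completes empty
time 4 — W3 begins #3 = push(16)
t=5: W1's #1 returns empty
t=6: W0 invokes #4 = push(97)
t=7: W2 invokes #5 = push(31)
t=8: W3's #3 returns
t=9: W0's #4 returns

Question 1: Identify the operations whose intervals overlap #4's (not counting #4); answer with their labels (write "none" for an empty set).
Answer: #3, #5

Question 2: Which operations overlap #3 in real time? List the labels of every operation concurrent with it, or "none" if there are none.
Answer: #1, #4, #5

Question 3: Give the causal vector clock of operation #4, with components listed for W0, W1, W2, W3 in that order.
Answer: (1, 0, 0, 0)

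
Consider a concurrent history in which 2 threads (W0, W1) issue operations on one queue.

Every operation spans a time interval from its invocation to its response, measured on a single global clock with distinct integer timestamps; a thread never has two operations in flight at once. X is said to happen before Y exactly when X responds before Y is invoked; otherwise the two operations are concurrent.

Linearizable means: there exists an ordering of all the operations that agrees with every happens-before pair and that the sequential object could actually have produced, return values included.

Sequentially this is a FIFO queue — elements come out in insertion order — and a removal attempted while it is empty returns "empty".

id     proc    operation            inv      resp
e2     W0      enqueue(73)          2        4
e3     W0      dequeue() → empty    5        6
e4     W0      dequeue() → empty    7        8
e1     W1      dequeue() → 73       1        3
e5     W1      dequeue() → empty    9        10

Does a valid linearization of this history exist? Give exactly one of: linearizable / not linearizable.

linearizable

one valid linearization: e2, e1, e3, e4, e5
after step 1 (e2 enqueue(73)): queue <73>
after step 2 (e1 dequeue() → 73): queue <>
after step 3 (e3 dequeue() → empty): queue <>
after step 4 (e4 dequeue() → empty): queue <>
after step 5 (e5 dequeue() → empty): queue <>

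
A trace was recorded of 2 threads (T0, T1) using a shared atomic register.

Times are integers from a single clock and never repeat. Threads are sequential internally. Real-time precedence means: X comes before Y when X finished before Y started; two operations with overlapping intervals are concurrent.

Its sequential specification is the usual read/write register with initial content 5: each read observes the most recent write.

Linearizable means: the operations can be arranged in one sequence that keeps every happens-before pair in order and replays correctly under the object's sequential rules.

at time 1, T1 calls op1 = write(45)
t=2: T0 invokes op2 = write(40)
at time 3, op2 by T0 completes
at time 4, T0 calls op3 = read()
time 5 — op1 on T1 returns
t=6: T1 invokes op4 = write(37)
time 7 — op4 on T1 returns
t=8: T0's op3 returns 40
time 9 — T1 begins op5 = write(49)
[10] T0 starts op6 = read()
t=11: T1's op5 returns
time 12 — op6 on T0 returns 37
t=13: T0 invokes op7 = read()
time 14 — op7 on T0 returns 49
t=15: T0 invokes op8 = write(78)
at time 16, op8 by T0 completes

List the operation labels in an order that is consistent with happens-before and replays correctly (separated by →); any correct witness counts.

op1 → op2 → op3 → op4 → op6 → op5 → op7 → op8

1. op1 write(45), leaving value 45
2. op2 write(40), leaving value 40
3. op3 read() → 40, leaving value 40
4. op4 write(37), leaving value 37
5. op6 read() → 37, leaving value 37
6. op5 write(49), leaving value 49
7. op7 read() → 49, leaving value 49
8. op8 write(78), leaving value 78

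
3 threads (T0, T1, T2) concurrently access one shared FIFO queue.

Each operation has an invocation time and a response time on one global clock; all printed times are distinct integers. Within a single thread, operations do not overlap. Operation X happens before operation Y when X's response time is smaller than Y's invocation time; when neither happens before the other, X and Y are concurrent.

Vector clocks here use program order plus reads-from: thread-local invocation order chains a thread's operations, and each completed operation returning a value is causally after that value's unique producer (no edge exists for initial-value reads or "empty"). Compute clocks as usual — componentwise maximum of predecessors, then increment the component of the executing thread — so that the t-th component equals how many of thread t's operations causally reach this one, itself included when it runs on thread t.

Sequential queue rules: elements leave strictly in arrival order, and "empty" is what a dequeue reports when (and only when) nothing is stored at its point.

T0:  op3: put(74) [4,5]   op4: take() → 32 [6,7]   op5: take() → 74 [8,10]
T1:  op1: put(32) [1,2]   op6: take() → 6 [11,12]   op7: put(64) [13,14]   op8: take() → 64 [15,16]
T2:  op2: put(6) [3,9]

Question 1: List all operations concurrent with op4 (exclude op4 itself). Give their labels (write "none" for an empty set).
Answer: op2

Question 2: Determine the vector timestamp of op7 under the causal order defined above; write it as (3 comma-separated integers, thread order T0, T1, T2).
Answer: (0, 3, 1)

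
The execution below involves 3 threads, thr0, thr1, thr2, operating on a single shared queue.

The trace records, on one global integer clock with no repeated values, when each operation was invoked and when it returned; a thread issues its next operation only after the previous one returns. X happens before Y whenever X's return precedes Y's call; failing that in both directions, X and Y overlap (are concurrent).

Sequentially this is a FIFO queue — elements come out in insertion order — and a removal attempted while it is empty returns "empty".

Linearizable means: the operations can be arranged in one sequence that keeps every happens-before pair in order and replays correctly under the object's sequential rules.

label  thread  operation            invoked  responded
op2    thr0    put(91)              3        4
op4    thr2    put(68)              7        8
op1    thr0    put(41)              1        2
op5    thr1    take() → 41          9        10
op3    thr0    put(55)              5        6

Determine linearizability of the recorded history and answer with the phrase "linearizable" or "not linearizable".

linearizable

a witness: op1, op2, op3, op4, op5
1. op1 put(41), leaving queue <41>
2. op2 put(91), leaving queue <41,91>
3. op3 put(55), leaving queue <41,91,55>
4. op4 put(68), leaving queue <41,91,55,68>
5. op5 take() → 41, leaving queue <91,55,68>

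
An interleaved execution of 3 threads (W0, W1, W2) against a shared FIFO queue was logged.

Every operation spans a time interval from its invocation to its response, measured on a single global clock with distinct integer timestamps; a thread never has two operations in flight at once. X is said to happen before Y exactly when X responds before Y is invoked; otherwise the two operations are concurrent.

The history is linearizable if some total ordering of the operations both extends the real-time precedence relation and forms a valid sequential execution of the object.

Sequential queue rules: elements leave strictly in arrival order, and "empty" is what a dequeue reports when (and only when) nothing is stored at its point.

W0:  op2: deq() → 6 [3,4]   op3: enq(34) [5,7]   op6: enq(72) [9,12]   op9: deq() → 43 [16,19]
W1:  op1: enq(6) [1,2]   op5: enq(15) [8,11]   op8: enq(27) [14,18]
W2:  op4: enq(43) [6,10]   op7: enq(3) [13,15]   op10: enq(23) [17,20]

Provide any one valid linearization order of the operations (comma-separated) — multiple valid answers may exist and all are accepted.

op1, op2, op4, op3, op5, op6, op7, op8, op9, op10

after step 1 (op1 enq(6)): queue <6>
after step 2 (op2 deq() → 6): queue <>
after step 3 (op4 enq(43)): queue <43>
after step 4 (op3 enq(34)): queue <43,34>
after step 5 (op5 enq(15)): queue <43,34,15>
after step 6 (op6 enq(72)): queue <43,34,15,72>
after step 7 (op7 enq(3)): queue <43,34,15,72,3>
after step 8 (op8 enq(27)): queue <43,34,15,72,3,27>
after step 9 (op9 deq() → 43): queue <34,15,72,3,27>
after step 10 (op10 enq(23)): queue <34,15,72,3,27,23>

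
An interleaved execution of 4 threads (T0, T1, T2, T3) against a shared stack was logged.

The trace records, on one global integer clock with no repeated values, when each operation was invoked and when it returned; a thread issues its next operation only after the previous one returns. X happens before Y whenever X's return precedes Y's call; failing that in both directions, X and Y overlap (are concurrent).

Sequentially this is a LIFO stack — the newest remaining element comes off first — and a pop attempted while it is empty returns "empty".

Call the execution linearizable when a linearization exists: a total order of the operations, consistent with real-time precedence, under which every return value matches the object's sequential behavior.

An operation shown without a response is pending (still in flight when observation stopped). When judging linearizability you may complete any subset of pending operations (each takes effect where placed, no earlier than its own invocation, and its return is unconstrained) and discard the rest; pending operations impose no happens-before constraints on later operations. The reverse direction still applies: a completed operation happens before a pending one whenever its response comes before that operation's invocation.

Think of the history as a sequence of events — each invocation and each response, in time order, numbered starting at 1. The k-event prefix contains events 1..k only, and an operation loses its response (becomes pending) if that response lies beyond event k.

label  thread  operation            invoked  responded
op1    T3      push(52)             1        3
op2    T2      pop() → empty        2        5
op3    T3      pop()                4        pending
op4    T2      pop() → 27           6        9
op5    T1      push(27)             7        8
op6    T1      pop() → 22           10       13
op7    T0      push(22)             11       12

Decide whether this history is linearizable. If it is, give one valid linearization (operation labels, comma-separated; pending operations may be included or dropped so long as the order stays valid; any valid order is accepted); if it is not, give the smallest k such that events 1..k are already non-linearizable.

after step 1 (op1 push(52)): stack <52>
after step 2 (op3 pop() (pending, included)): stack <>
after step 3 (op2 pop() → empty): stack <>
after step 4 (op5 push(27)): stack <27>
after step 5 (op4 pop() → 27): stack <>
after step 6 (op7 push(22)): stack <22>
after step 7 (op6 pop() → 22): stack <>

linearizable — witness: op1, op3, op2, op5, op4, op7, op6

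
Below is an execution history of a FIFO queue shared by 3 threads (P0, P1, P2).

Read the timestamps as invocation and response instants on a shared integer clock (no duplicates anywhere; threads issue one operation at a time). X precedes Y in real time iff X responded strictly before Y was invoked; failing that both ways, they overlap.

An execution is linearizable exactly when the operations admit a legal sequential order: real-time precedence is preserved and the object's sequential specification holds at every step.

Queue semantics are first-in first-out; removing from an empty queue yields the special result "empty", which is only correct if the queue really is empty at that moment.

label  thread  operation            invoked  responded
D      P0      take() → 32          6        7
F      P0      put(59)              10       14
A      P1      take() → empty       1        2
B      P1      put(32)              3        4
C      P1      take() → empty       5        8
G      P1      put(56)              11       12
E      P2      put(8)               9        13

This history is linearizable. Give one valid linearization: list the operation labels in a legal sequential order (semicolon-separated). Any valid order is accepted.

1. A take() → empty, leaving queue <>
2. B put(32), leaving queue <32>
3. D take() → 32, leaving queue <>
4. C take() → empty, leaving queue <>
5. E put(8), leaving queue <8>
6. F put(59), leaving queue <8,59>
7. G put(56), leaving queue <8,59,56>

A; B; D; C; E; F; G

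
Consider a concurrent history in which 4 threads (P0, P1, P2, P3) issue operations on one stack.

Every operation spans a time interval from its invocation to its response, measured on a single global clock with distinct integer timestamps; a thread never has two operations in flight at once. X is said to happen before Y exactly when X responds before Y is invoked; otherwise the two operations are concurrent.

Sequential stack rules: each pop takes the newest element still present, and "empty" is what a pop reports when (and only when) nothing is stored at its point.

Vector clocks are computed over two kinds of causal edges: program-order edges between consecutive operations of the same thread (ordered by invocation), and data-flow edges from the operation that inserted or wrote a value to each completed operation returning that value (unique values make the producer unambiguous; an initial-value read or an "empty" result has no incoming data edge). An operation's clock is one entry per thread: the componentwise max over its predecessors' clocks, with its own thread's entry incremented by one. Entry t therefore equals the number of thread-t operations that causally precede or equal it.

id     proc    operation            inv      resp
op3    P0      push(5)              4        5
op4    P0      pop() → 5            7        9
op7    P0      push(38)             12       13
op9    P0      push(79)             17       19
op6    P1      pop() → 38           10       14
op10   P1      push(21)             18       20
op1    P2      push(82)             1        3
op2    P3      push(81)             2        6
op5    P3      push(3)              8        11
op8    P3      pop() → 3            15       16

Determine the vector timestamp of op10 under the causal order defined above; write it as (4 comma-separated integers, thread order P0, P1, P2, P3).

(3, 2, 0, 0)

invoked at 2, op2 has no predecessors; its own P3 bump gives (0, 0, 0, 1)
invoked at 1, op1 has no predecessors; its own P2 bump gives (0, 0, 1, 0)
invoked at 4, op3 has no predecessors; its own P0 bump gives (1, 0, 0, 0)
op5, invoked 8, takes VC(op2)=(0, 0, 0, 1) under max, adds 1 for P3 → (0, 0, 0, 2)
op4, invoked 7, takes VC(op3)=(1, 0, 0, 0) under max, adds 1 for P0 → (2, 0, 0, 0)
op8, invoked 15, takes VC(op5)=(0, 0, 0, 2) under max, adds 1 for P3 → (0, 0, 0, 3)
op7, invoked 12, takes VC(op4)=(2, 0, 0, 0) under max, adds 1 for P0 → (3, 0, 0, 0)
op6, invoked 10, takes VC(op7)=(3, 0, 0, 0) under max, adds 1 for P1 → (3, 1, 0, 0)
op9, invoked 17, takes VC(op7)=(3, 0, 0, 0) under max, adds 1 for P0 → (4, 0, 0, 0)
op10, invoked 18, takes VC(op6)=(3, 1, 0, 0) under max, adds 1 for P1 → (3, 2, 0, 0)
target: VC(op10) = (3, 2, 0, 0)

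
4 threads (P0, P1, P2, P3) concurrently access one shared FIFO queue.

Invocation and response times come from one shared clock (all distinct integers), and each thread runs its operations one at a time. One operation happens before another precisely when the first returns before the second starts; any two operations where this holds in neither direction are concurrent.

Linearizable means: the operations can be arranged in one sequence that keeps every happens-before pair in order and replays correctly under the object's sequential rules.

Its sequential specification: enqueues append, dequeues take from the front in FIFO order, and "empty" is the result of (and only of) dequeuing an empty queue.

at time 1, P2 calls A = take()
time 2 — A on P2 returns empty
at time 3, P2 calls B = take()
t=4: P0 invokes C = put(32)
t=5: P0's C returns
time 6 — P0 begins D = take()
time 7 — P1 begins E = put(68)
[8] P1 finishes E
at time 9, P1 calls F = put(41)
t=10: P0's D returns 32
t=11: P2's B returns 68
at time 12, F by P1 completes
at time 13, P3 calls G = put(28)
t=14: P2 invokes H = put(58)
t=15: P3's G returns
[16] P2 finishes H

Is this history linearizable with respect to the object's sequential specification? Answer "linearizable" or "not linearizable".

linearizable

witness order: A, C, D, E, B, F, G, H
after step 1 (A take() → empty): queue <>
after step 2 (C put(32)): queue <32>
after step 3 (D take() → 32): queue <>
after step 4 (E put(68)): queue <68>
after step 5 (B take() → 68): queue <>
after step 6 (F put(41)): queue <41>
after step 7 (G put(28)): queue <41,28>
after step 8 (H put(58)): queue <41,28,58>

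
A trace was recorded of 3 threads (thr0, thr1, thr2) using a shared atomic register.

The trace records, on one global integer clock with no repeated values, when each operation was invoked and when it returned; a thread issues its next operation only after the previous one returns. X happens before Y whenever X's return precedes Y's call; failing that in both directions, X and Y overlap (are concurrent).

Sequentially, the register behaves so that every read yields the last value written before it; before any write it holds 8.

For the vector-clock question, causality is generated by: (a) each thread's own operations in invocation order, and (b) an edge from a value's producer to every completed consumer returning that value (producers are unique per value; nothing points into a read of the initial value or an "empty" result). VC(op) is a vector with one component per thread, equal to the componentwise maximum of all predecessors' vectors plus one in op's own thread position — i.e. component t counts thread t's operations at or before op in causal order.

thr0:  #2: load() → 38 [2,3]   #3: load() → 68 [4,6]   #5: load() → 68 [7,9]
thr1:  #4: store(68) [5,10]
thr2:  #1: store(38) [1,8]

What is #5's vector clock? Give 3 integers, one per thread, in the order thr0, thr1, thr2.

invoked at 1, #1 has no predecessors; its own thr2 bump gives (0, 0, 1)
invoked at 5, #4 has no predecessors; its own thr1 bump gives (0, 1, 0)
#2 (invocation 2): componentwise max over VC(#1)=(0, 0, 1), +1 at thr0, giving (1, 0, 1)
#3 (invocation 4): componentwise max over VC(#2)=(1, 0, 1), VC(#4)=(0, 1, 0), +1 at thr0, giving (2, 1, 1)
#5 (invocation 7): componentwise max over VC(#3)=(2, 1, 1), VC(#4)=(0, 1, 0), +1 at thr0, giving (3, 1, 1)
target: VC(#5) = (3, 1, 1)

(3, 1, 1)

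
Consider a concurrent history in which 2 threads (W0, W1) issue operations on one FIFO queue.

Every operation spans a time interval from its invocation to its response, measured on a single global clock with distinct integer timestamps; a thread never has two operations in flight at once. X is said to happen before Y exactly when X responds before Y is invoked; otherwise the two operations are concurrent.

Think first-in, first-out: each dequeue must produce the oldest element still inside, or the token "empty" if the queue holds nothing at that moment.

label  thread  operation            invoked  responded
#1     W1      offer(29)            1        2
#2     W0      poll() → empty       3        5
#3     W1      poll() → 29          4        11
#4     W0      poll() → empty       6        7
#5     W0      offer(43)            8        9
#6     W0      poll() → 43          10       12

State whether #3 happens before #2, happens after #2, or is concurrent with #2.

#3 spans [4,11], #2 spans [3,5]
the intervals overlap in both directions

concurrent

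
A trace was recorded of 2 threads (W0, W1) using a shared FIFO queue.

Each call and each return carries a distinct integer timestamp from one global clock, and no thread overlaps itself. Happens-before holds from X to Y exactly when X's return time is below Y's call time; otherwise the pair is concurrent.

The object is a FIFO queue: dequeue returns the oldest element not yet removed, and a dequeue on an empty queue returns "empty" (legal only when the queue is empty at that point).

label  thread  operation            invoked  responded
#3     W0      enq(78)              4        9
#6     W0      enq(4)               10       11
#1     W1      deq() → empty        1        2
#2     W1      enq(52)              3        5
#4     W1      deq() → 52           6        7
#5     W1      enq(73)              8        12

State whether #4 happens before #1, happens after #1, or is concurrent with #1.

#4 spans [6,7], #1 spans [1,2]
resp(#1)=2 < inv(#4)=6

after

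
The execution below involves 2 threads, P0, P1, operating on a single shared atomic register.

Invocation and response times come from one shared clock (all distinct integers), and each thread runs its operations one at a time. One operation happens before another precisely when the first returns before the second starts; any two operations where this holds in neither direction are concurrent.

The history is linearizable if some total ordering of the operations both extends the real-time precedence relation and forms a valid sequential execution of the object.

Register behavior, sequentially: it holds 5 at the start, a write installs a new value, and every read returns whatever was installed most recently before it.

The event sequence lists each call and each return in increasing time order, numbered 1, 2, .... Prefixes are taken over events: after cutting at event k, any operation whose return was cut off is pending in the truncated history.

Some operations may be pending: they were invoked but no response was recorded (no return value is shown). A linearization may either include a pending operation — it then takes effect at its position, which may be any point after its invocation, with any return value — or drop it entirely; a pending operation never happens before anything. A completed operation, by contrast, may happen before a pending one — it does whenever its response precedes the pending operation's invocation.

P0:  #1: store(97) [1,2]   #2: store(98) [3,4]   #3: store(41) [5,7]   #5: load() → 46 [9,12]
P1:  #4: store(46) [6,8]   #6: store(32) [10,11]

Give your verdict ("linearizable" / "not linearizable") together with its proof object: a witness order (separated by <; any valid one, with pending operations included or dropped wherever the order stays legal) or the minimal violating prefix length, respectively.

1. #1 store(97), leaving value 97
2. #2 store(98), leaving value 98
3. #3 store(41), leaving value 41
4. #4 store(46), leaving value 46
5. #5 load() → 46, leaving value 46
6. #6 store(32), leaving value 32

linearizable — witness: #1 < #2 < #3 < #4 < #5 < #6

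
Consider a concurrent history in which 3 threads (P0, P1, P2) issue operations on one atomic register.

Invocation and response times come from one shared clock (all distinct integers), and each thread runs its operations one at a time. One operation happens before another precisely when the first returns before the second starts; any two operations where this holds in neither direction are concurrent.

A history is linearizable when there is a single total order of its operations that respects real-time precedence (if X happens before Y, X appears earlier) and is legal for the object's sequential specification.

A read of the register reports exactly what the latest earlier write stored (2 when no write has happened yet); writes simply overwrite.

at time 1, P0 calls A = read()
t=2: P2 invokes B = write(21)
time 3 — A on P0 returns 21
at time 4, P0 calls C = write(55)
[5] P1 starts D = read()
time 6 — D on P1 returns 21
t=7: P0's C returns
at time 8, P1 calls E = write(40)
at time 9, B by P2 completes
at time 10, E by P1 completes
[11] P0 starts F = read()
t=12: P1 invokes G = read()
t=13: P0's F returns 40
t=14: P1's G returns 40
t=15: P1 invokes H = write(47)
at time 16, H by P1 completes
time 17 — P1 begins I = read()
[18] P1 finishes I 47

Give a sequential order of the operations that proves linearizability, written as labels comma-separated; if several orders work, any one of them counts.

after step 1 (B write(21)): value 21
after step 2 (A read() → 21): value 21
after step 3 (D read() → 21): value 21
after step 4 (C write(55)): value 55
after step 5 (E write(40)): value 40
after step 6 (F read() → 40): value 40
after step 7 (G read() → 40): value 40
after step 8 (H write(47)): value 47
after step 9 (I read() → 47): value 47

B, A, D, C, E, F, G, H, I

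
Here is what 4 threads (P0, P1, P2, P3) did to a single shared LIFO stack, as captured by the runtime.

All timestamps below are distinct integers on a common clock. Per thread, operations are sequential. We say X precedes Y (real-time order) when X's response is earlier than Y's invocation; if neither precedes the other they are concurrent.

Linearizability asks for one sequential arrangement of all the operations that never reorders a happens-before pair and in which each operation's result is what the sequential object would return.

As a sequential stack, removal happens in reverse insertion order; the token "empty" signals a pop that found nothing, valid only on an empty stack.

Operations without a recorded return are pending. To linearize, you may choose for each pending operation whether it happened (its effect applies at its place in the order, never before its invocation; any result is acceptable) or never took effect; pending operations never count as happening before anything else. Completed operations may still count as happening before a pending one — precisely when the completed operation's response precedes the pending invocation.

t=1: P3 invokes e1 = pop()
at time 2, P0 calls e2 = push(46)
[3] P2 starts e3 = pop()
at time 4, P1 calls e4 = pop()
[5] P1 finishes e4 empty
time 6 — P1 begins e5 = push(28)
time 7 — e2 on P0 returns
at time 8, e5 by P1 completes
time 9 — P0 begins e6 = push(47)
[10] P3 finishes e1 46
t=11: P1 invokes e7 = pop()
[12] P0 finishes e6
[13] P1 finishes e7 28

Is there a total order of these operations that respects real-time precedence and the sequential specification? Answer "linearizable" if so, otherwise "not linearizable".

linearizable

witness order: e2, e1, e3, e4, e5, e7, e6
after step 1 (e2 push(46)): stack <46>
after step 2 (e1 pop() → 46): stack <>
after step 3 (e3 pop() (pending, included)): stack <>
after step 4 (e4 pop() → empty): stack <>
after step 5 (e5 push(28)): stack <28>
after step 6 (e7 pop() → 28): stack <>
after step 7 (e6 push(47)): stack <47>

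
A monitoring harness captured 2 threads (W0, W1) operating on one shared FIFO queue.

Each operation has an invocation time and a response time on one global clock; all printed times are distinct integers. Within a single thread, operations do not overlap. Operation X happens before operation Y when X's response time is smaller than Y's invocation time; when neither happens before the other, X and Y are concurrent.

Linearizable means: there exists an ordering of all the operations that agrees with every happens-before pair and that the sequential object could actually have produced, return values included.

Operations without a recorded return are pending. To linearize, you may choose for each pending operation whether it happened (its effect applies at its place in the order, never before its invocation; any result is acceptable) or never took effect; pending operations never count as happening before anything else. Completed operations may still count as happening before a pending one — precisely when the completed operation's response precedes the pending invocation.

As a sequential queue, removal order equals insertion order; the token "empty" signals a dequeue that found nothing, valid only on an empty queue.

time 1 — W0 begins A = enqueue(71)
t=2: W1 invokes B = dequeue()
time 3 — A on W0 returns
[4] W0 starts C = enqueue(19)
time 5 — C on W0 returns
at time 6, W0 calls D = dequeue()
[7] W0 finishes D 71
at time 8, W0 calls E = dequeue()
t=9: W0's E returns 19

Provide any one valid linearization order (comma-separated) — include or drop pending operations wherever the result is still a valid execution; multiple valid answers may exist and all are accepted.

after step 1 (A enqueue(71)): queue <71>
after step 2 (C enqueue(19)): queue <71,19>
after step 3 (D dequeue() → 71): queue <19>
after step 4 (E dequeue() → 19): queue <>

A, C, D, E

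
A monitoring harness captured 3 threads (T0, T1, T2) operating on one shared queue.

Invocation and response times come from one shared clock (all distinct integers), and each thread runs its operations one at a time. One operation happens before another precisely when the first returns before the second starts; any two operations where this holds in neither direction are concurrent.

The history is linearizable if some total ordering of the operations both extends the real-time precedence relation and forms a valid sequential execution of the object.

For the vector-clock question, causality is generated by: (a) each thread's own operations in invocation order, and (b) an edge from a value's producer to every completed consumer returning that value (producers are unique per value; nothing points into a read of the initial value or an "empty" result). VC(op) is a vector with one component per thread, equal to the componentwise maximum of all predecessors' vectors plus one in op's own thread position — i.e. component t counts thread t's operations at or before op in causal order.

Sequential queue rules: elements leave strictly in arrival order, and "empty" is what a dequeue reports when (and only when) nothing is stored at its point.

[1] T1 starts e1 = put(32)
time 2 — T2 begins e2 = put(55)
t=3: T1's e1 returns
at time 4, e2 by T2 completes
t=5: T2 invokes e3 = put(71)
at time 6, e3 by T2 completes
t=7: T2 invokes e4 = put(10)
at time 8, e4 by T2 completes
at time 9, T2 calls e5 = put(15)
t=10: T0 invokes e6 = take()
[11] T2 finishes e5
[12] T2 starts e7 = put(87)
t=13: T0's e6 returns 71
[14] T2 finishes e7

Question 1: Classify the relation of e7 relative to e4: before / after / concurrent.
e7 spans [12,14], e4 spans [7,8]
resp(e4)=8 < inv(e7)=12

after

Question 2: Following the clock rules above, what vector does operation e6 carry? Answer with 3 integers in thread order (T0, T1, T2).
e2 (invocation 2): nothing precedes it; T2's component alone gives (0, 0, 1)
e1 (invocation 1): nothing precedes it; T1's component alone gives (0, 1, 0)
e3, invoked 5, takes VC(e2)=(0, 0, 1) under max, adds 1 for T2 → (0, 0, 2)
e4, invoked 7, takes VC(e3)=(0, 0, 2) under max, adds 1 for T2 → (0, 0, 3)
e6, invoked 10, takes VC(e3)=(0, 0, 2) under max, adds 1 for T0 → (1, 0, 2)
e5, invoked 9, takes VC(e4)=(0, 0, 3) under max, adds 1 for T2 → (0, 0, 4)
e7, invoked 12, takes VC(e5)=(0, 0, 4) under max, adds 1 for T2 → (0, 0, 5)
target: VC(e6) = (1, 0, 2)

(1, 0, 2)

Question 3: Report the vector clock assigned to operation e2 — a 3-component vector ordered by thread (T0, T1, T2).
root op e2, invoked 2: fresh clock plus T2's own tick → (0, 0, 1)
root op e1, invoked 1: fresh clock plus T1's own tick → (0, 1, 0)
merge at e3 (invoked 5): VC(e2)=(0, 0, 1), own-thread bump on T2 → (0, 0, 2)
merge at e4 (invoked 7): VC(e3)=(0, 0, 2), own-thread bump on T2 → (0, 0, 3)
merge at e6 (invoked 10): VC(e3)=(0, 0, 2), own-thread bump on T0 → (1, 0, 2)
merge at e5 (invoked 9): VC(e4)=(0, 0, 3), own-thread bump on T2 → (0, 0, 4)
merge at e7 (invoked 12): VC(e5)=(0, 0, 4), own-thread bump on T2 → (0, 0, 5)
target: VC(e2) = (0, 0, 1)

(0, 0, 1)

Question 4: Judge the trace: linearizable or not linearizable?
cut after 12 events: linearizable; cut after 13 events (e6 responds, time 13): not linearizable
every one of the 4 real-time-consistent orders over 6 completed queue ops fails the sequential spec
completion choices over the 1 pending operation (e7) were checked; none helps
one such order, e1, e2, e3, e4, e5, e6 (pending dropped), breaks at step 6 where e6 take() → 71 is illegal
one such order, e1, e2, e3, e4, e6, e5 (pending dropped), breaks at step 5 where e6 take() → 71 is illegal

not linearizable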